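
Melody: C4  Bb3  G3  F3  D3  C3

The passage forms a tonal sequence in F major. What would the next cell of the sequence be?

Unit = 2 notes; the statements start on C4, G3, D3, moving down a 4th each time.
From A2 the diatonic shape gives A2 G2.

A2 G2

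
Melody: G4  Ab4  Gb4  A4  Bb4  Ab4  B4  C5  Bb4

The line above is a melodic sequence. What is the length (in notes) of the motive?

Try groups of 3 (3 cells in 9 notes):
G4 Ab4 Gb4 | A4 Bb4 Ab4 | B4 C5 Bb4
Every group is a transposition up a 2nd of the one before; no shorter unit works.

3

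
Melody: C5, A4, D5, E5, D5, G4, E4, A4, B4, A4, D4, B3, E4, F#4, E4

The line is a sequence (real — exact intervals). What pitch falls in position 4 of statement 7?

A#2

With 5-note cells, note 4 of each statement runs E5, B4, F#4.
Each moves down a 4th. Continuing: C#4 → G#3 → D#3 → A#2.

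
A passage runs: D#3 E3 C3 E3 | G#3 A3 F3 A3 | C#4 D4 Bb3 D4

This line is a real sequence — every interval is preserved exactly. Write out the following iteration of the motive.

Unit = 4 notes; the statements start on D#3, G#3, C#4, moving up a 4th each time.
So cell 4 is F#4 G4 Eb4 G4.

F#4 G4 Eb4 G4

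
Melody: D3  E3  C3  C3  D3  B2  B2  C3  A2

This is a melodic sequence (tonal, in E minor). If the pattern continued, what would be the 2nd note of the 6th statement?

With 3-note cells, note 2 of each statement runs E3, D3, C3.
Extending down a 2nd: B2 → A2 → G2.

G2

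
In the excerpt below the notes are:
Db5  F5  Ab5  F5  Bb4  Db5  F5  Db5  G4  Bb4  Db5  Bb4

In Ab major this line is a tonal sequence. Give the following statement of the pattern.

Taking 4-note groups, the heads are Db5, Bb4, G4: the pattern moves down a 3rd.
So cell 4 is Eb4 G4 Bb4 G4.

Eb4 G4 Bb4 G4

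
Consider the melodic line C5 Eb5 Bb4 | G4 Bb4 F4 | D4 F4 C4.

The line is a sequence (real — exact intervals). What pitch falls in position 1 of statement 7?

F#2

With 3-note cells, note 1 of each statement runs C5, G4, D4.
Extending down a 4th: A3 → E3 → B2 → F#2.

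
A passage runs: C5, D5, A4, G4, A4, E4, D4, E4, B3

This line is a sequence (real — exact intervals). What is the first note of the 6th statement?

B2

Taking 3-note groups, the heads are C5, G4, D4: the pattern moves down a 4th.
Extending the heads down a 4th: A3 → E3 → B2.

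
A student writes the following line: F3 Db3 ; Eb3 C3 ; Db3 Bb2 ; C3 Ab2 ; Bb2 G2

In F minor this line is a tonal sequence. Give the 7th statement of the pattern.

Unit = 2 notes; the statements start on F3, Eb3, Db3, C3, Bb2, moving down a 2nd each time.
Continuing the starts: Ab2 → G2.
So cell 7 is G2 Eb2.

G2 Eb2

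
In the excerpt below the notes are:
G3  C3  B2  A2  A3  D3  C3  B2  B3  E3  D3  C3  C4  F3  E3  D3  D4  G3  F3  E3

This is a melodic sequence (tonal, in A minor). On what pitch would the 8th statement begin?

G4

With a 4-note motive the entries are G3, A3, B3, C4, D4, each up a 2nd from the previous.
Continuing: E4 → F4 → G4. Statement 8 starts on G4.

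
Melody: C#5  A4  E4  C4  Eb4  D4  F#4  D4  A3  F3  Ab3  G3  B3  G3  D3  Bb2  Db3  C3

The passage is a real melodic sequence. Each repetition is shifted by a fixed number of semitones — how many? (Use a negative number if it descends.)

-7

With a 6-note motive the entries are C#5, F#4, B3, each down a 5th from the previous.
Counting half-steps from C#5 to F#4: -7.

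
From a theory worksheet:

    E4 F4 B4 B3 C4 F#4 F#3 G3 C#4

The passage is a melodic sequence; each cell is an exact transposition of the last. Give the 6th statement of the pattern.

With a 3-note motive the entries are E4, B3, F#3, each down a 4th from the previous.
Carrying on: C#3 → G#2 → D#2.
So cell 6 is D#2 E2 A#2.

D#2 E2 A#2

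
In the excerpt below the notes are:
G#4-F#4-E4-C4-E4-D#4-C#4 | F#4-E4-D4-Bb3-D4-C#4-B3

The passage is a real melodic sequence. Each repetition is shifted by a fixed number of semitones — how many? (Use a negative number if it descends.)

-2

Unit = 7 notes; the statements start on G#4, F#4, moving down a 2nd each time.
Counting half-steps from G#4 to F#4: -2.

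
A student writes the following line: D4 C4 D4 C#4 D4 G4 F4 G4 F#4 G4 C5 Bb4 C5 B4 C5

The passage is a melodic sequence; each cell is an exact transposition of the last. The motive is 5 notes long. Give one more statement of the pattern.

The 5-note cells begin on D4, G4, C5 — each up a 4th from the last.
From F5 the exact shape gives F5 Eb5 F5 E5 F5.

F5 Eb5 F5 E5 F5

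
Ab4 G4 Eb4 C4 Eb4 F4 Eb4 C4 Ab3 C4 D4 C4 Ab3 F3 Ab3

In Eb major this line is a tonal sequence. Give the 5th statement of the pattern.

G3 F3 D3 Bb2 D3

Taking 5-note groups, the heads are Ab4, F4, D4: the pattern moves down a 3rd.
Carrying on: Bb3 → G3.
From G3 the diatonic shape gives G3 F3 D3 Bb2 D3.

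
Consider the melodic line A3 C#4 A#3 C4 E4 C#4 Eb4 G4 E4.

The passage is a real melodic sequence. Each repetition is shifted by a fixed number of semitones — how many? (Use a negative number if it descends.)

The 3-note cells begin on A3, C4, Eb4 — each up a 3rd from the last.
Counting half-steps from A3 to C4: 3.

3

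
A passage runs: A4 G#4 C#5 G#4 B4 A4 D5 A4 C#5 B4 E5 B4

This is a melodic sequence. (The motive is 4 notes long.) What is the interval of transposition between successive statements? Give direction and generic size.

Taking 4-note groups, the heads are A4, B4, C#5: the pattern moves up a 2nd.
From A4 to B4: up a 2nd.

up a 2nd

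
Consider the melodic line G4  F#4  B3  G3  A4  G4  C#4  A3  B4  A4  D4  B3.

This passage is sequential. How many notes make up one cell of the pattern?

Try groups of 4 (3 cells in 12 notes):
G4 F#4 B3 G3 | A4 G4 C#4 A3 | B4 A4 D4 B3
That's a consistent up a 2nd shift per cell, and no other grouping gives one.

4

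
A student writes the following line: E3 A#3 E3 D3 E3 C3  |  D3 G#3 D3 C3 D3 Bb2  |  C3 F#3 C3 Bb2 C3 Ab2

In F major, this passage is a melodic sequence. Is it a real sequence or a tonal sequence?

Each cell has the same semitone pattern (6, -6, -2, 2, -4) — intervals are preserved exactly.
And G#3 lies outside F major, so the sequence is real rather than tonal.

real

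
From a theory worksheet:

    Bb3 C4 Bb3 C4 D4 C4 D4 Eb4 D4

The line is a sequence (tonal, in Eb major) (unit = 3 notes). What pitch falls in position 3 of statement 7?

Ab4

With 3-note cells, note 3 of each statement runs Bb3, C4, D4.
Carrying that up a 2nd forward: Eb4 → F4 → G4 → Ab4.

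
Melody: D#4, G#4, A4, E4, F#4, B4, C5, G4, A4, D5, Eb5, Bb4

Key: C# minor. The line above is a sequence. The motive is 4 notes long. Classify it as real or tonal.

real

Each cell has the same semitone pattern (5, 1, -5) — intervals are preserved exactly.
And C5 lies outside C# minor, so the sequence is real rather than tonal.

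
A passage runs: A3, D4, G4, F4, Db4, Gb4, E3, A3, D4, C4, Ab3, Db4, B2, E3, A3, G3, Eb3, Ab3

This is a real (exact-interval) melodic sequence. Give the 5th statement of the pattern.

Unit = 6 notes; the statements start on A3, E3, B2, moving down a 4th each time.
Continuing the starts: F#2 → C#2.
So cell 5 is C#2 F#2 B2 A2 F2 Bb2.

C#2 F#2 B2 A2 F2 Bb2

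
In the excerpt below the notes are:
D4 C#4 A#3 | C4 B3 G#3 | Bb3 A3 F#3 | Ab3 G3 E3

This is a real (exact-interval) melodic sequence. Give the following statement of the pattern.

Taking 3-note groups, the heads are D4, C4, Bb3, Ab3: the pattern moves down a 2nd.
Statement 5 starts on Gb3 and keeps the same exact contour: Gb3 F3 D3.

Gb3 F3 D3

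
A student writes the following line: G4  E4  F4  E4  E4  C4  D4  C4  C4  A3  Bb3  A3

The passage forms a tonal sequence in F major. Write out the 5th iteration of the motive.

With a 4-note motive the entries are G4, E4, C4, each down a 3rd from the previous.
Carrying on: A3 → F3.
So cell 5 is F3 D3 E3 D3.

F3 D3 E3 D3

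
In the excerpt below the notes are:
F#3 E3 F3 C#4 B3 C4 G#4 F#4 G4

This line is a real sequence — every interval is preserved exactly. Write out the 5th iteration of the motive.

A#5 G#5 A5

With a 3-note motive the entries are F#3, C#4, G#4, each up a 5th from the previous.
Carrying on: D#5 → A#5.
So cell 5 is A#5 G#5 A5.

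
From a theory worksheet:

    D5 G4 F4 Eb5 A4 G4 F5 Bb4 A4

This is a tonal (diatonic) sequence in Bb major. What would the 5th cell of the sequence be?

Unit = 3 notes; the statements start on D5, Eb5, F5, moving up a 2nd each time.
Extending up a 2nd: G5 → A5.
From A5 the diatonic shape gives A5 D5 C5.

A5 D5 C5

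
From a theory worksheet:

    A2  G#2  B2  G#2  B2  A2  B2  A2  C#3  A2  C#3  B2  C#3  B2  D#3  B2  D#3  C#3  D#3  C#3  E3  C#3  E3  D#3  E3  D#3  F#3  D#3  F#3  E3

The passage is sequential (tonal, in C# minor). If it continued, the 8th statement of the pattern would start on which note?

Taking 6-note groups, the heads are A2, B2, C#3, D#3, E3: the pattern moves up a 2nd.
Extending the heads up a 2nd: F#3 → G#3 → A3.

A3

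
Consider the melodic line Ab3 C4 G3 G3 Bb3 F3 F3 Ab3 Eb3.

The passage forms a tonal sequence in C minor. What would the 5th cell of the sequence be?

D3 F3 C3

The 3-note cells begin on Ab3, G3, F3 — each down a 2nd from the last.
Carrying on: Eb3 → D3.
From D3 the diatonic shape gives D3 F3 C3.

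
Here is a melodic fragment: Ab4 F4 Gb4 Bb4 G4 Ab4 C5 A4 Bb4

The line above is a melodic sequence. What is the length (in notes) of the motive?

3

There are 9 notes; a 3-note unit gives 3 cells:
Ab4 F4 Gb4 | Bb4 G4 Ab4 | C5 A4 Bb4
Each cell is the previous one up a 2nd — so the unit is 3 notes.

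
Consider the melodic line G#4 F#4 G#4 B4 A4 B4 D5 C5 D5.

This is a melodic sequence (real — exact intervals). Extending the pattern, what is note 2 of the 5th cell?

Grouping in 3s, the 2nd note of each cell is F#4, A4, C5.
Extending up a 3rd: Eb5 → Gb5.

Gb5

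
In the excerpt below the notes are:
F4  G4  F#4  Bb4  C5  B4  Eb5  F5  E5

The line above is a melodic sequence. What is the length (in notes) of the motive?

There are 9 notes; a 3-note unit gives 3 cells:
F4 G4 F#4 | Bb4 C5 B4 | Eb5 F5 E5
Every group is a transposition up a 4th of the one before; no shorter unit works.

3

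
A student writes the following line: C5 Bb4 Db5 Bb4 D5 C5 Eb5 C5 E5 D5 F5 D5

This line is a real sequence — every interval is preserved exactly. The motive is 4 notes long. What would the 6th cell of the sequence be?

Unit = 4 notes; the statements start on C5, D5, E5, moving up a 2nd each time.
Extending up a 2nd: F#5 → G#5 → A#5.
Statement 6 starts on A#5 and keeps the same exact contour: A#5 G#5 B5 G#5.

A#5 G#5 B5 G#5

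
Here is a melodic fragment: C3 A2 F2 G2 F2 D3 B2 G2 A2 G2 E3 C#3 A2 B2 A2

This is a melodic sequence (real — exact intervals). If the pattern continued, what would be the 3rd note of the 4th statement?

B2

With 5-note cells, note 3 of each statement runs F2, G2, A2.
One more up a 2nd gives B2.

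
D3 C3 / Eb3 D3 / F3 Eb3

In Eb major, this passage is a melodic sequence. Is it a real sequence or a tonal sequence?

Every note is diatonic to Eb major.
Cell 1 has -2 semitones from note 1 to 2, but cell 2 has -1 — the interval quality changes while the contour stays the same, which is the hallmark of a tonal sequence.

tonal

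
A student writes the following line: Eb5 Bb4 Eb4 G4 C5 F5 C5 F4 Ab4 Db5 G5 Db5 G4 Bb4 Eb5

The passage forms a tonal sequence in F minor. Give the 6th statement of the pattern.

C6 G5 C5 Eb5 Ab5

Taking 5-note groups, the heads are Eb5, F5, G5: the pattern moves up a 2nd.
Continuing the starts: Ab5 → Bb5 → C6.
So cell 6 is C6 G5 C5 Eb5 Ab5.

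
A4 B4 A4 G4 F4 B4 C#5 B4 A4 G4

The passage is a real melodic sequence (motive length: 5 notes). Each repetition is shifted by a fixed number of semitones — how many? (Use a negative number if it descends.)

2

Taking 5-note groups, the heads are A4, B4: the pattern moves up a 2nd.
A4→B4 is 71 − 69 = 2 semitones.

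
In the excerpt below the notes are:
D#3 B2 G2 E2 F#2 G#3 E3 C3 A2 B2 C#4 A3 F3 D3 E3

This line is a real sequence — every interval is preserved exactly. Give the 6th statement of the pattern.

E5 C5 Ab4 F4 G4

Taking 5-note groups, the heads are D#3, G#3, C#4: the pattern moves up a 4th.
Extending up a 4th: F#4 → B4 → E5.
So cell 6 is E5 C5 Ab4 F4 G4.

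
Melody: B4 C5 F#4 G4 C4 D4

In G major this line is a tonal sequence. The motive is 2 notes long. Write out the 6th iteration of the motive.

With a 2-note motive the entries are B4, F#4, C4, each down a 4th from the previous.
Carrying on: G3 → D3 → A2.
Statement 6 starts on A2 and keeps the same diatonic contour: A2 B2.

A2 B2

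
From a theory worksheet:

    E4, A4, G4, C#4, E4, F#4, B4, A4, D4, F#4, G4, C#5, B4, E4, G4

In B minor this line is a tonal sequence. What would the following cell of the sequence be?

The 5-note cells begin on E4, F#4, G4 — each up a 2nd from the last.
From A4 the diatonic shape gives A4 D5 C#5 F#4 A4.

A4 D5 C#5 F#4 A4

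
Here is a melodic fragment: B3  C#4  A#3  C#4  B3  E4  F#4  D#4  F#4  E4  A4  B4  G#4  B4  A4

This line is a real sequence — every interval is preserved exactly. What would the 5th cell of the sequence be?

G5 A5 F#5 A5 G5

With a 5-note motive the entries are B3, E4, A4, each up a 4th from the previous.
Carrying on: D5 → G5.
Statement 5 starts on G5 and keeps the same exact contour: G5 A5 F#5 A5 G5.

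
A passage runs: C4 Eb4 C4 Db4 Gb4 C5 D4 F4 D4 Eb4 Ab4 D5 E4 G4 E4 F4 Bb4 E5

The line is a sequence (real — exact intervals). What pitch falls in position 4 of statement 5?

A4

Grouping in 6s, the 4th note of each cell is Db4, Eb4, F4.
Carrying that up a 2nd forward: G4 → A4.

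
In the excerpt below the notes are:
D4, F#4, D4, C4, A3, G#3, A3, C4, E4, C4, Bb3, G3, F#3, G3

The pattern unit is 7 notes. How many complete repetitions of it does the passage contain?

14 notes in groups of 7 gives 14/7 = 2 statements.
Starts: D4, C4 — each down a 2nd.

2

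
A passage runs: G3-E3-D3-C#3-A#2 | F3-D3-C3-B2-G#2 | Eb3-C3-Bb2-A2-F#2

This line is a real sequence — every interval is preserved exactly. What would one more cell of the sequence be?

Db3 Bb2 Ab2 G2 E2

The 5-note cells begin on G3, F3, Eb3 — each down a 2nd from the last.
From Db3 the exact shape gives Db3 Bb2 Ab2 G2 E2.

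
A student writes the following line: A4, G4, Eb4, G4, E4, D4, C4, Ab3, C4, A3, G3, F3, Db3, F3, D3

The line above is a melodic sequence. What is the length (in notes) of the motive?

5

There are 15 notes; a 5-note unit gives 3 cells:
A4 G4 Eb4 G4 E4 | D4 C4 Ab3 C4 A3 | G3 F3 Db3 F3 D3
That's a consistent down a 5th shift per cell, and no other grouping gives one.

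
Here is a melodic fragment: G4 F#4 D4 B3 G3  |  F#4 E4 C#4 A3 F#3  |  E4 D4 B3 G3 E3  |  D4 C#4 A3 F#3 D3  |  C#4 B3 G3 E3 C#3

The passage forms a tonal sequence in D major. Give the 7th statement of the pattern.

Unit = 5 notes; the statements start on G4, F#4, E4, D4, C#4, moving down a 2nd each time.
Carrying on: B3 → A3.
So cell 7 is A3 G3 E3 C#3 A2.

A3 G3 E3 C#3 A2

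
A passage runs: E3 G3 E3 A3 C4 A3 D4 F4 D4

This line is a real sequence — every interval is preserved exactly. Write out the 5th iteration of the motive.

C5 Eb5 C5

With a 3-note motive the entries are E3, A3, D4, each up a 4th from the previous.
Carrying on: G4 → C5.
From C5 the exact shape gives C5 Eb5 C5.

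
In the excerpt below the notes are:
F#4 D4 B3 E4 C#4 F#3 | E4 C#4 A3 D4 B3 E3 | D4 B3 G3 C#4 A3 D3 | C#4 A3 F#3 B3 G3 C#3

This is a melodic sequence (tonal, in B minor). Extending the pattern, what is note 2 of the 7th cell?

Grouping in 6s, the 2nd note of each cell is D4, C#4, B3, A3.
Carrying that down a 2nd forward: G3 → F#3 → E3.

E3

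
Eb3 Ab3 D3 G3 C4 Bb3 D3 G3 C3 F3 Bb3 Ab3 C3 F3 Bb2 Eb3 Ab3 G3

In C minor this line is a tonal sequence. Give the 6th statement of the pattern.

G2 C3 F2 Bb2 Eb3 D3

Taking 6-note groups, the heads are Eb3, D3, C3: the pattern moves down a 2nd.
Continuing the starts: Bb2 → Ab2 → G2.
From G2 the diatonic shape gives G2 C3 F2 Bb2 Eb3 D3.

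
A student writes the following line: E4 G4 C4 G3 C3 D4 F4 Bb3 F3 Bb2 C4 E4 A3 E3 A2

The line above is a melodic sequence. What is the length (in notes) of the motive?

5

There are 15 notes; a 5-note unit gives 3 cells:
E4 G4 C4 G3 C3 | D4 F4 Bb3 F3 Bb2 | C4 E4 A3 E3 A2
Every group is a transposition down a 2nd of the one before; no shorter unit works.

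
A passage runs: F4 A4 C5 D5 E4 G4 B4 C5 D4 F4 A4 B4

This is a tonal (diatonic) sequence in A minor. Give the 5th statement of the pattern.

B3 D4 F4 G4

Taking 4-note groups, the heads are F4, E4, D4: the pattern moves down a 2nd.
Carrying on: C4 → B3.
Statement 5 starts on B3 and keeps the same diatonic contour: B3 D4 F4 G4.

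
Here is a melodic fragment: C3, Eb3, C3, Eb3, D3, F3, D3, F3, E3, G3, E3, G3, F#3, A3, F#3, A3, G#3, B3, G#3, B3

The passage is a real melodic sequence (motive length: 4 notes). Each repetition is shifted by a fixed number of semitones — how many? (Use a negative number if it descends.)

With a 4-note motive the entries are C3, D3, E3, F#3, G#3, each up a 2nd from the previous.
Counting half-steps from C3 to D3: 2.

2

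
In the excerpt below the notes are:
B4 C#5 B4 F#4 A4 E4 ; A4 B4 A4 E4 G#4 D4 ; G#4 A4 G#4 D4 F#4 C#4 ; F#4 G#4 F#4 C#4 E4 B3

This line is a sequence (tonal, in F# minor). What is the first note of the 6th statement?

D4

With a 6-note motive the entries are B4, A4, G#4, F#4, each down a 2nd from the previous.
Extending the heads down a 2nd: E4 → D4.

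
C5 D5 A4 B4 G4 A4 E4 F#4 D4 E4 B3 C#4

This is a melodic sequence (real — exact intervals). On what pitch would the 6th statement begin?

Unit = 4 notes; the statements start on C5, G4, D4, moving down a 4th each time.
Extending the heads down a 4th: A3 → E3 → B2.

B2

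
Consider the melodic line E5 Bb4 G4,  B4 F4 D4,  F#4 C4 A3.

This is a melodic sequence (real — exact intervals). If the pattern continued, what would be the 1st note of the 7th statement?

A#2

With 3-note cells, note 1 of each statement runs E5, B4, F#4.
Carrying that down a 4th forward: C#4 → G#3 → D#3 → A#2.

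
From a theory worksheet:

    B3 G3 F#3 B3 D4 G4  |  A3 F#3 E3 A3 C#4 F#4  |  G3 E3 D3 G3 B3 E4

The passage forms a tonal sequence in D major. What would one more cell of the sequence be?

F#3 D3 C#3 F#3 A3 D4

With a 6-note motive the entries are B3, A3, G3, each down a 2nd from the previous.
So cell 4 is F#3 D3 C#3 F#3 A3 D4.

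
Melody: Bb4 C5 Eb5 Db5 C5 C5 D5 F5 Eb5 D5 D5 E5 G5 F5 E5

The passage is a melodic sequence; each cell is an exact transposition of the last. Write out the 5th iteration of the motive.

Unit = 5 notes; the statements start on Bb4, C5, D5, moving up a 2nd each time.
Extending up a 2nd: E5 → F#5.
So cell 5 is F#5 G#5 B5 A5 G#5.

F#5 G#5 B5 A5 G#5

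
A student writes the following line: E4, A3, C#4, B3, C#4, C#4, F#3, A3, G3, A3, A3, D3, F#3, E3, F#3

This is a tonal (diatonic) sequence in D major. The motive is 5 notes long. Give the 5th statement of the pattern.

D3 G2 B2 A2 B2

Taking 5-note groups, the heads are E4, C#4, A3: the pattern moves down a 3rd.
Extending down a 3rd: F#3 → D3.
So cell 5 is D3 G2 B2 A2 B2.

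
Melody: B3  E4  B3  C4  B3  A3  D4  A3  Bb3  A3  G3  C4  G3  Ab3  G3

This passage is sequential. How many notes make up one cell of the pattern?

There are 15 notes; a 5-note unit gives 3 cells:
B3 E4 B3 C4 B3 | A3 D4 A3 Bb3 A3 | G3 C4 G3 Ab3 G3
That's a consistent down a 2nd shift per cell, and no other grouping gives one.

5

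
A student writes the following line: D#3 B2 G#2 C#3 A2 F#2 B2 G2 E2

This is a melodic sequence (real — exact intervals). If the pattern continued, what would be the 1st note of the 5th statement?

G2

Grouping in 3s, the 1st note of each cell is D#3, C#3, B2.
Extending down a 2nd: A2 → G2.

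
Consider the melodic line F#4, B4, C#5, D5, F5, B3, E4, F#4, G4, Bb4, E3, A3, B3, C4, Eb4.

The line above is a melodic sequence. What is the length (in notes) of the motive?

5

Try groups of 5 (3 cells in 15 notes):
F#4 B4 C#5 D5 F5 | B3 E4 F#4 G4 Bb4 | E3 A3 B3 C4 Eb4
That's a consistent down a 5th shift per cell, and no other grouping gives one.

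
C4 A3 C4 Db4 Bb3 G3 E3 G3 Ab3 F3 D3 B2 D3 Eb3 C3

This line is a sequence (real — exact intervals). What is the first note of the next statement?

Unit = 5 notes; the statements start on C4, G3, D3, moving down a 4th each time.
One more step down a 4th gives A2.

A2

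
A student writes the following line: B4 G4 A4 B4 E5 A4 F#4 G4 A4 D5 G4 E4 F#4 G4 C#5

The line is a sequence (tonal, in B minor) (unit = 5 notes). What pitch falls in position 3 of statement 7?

B3

Grouping in 5s, the 3rd note of each cell is A4, G4, F#4.
Extending down a 2nd: E4 → D4 → C#4 → B3.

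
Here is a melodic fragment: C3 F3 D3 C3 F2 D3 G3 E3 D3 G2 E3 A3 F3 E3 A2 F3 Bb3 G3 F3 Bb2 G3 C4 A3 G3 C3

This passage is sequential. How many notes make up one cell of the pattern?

Try groups of 5 (5 cells in 25 notes):
C3 F3 D3 C3 F2 | D3 G3 E3 D3 G2 | E3 A3 F3 E3 A2 | F3 Bb3 G3 F3 Bb2 | G3 C4 A3 G3 C3
That's a consistent up a 2nd shift per cell, and no other grouping gives one.

5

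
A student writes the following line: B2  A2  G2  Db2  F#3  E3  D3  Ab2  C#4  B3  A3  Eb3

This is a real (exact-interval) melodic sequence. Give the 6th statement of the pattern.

Unit = 4 notes; the statements start on B2, F#3, C#4, moving up a 5th each time.
Continuing the starts: G#4 → D#5 → A#5.
Statement 6 starts on A#5 and keeps the same exact contour: A#5 G#5 F#5 C5.

A#5 G#5 F#5 C5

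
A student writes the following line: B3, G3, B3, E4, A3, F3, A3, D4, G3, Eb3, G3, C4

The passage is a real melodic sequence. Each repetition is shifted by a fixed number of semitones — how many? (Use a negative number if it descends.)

-2

The 4-note cells begin on B3, A3, G3 — each down a 2nd from the last.
B3 to A3 spans -2 semitones.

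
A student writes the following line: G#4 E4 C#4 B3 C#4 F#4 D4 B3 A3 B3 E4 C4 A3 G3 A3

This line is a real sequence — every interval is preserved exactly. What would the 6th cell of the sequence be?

Bb3 Gb3 Eb3 Db3 Eb3

Taking 5-note groups, the heads are G#4, F#4, E4: the pattern moves down a 2nd.
Continuing the starts: D4 → C4 → Bb3.
Statement 6 starts on Bb3 and keeps the same exact contour: Bb3 Gb3 Eb3 Db3 Eb3.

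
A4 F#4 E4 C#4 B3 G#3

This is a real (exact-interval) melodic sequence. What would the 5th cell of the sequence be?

The 2-note cells begin on A4, E4, B3 — each down a 4th from the last.
Continuing the starts: F#3 → C#3.
From C#3 the exact shape gives C#3 A#2.

C#3 A#2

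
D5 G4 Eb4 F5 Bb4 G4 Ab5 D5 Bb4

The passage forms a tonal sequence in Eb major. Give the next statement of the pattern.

With a 3-note motive the entries are D5, F5, Ab5, each up a 3rd from the previous.
Statement 4 starts on C6 and keeps the same diatonic contour: C6 F5 D5.

C6 F5 D5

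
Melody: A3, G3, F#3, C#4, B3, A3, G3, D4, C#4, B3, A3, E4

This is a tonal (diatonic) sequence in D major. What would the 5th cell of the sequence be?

E4 D4 C#4 G4

With a 4-note motive the entries are A3, B3, C#4, each up a 2nd from the previous.
Extending up a 2nd: D4 → E4.
Statement 5 starts on E4 and keeps the same diatonic contour: E4 D4 C#4 G4.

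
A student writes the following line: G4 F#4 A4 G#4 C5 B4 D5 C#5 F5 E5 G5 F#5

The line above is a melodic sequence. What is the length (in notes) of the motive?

4

12 notes total. Splitting into 3 groups of 4:
G4 F#4 A4 G#4 | C5 B4 D5 C#5 | F5 E5 G5 F#5
Every group is a transposition up a 4th of the one before; no shorter unit works.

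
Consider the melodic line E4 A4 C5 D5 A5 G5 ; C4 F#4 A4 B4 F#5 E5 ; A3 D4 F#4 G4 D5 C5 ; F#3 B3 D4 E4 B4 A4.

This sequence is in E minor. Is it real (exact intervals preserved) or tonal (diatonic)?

tonal

Every note is diatonic to E minor.
Cell 1 has +5 semitones from note 1 to 2, but cell 2 has +6 — the interval quality changes while the contour stays the same, which is the hallmark of a tonal sequence.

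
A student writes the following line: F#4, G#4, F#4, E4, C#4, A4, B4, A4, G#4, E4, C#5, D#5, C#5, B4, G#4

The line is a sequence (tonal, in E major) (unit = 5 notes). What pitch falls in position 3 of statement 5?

Grouping in 5s, the 3rd note of each cell is F#4, A4, C#5.
Each moves up a 3rd. Continuing: E5 → G#5.

G#5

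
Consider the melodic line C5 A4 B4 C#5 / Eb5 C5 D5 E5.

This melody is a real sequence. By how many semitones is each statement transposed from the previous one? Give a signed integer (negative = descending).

The 4-note cells begin on C5, Eb5 — each up a 3rd from the last.
C5→Eb5 is 75 − 72 = 3 semitones.

3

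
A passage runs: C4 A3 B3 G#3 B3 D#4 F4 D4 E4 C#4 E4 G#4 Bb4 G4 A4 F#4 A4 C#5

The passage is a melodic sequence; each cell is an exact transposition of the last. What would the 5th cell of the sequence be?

Ab5 F5 G5 E5 G5 B5

Unit = 6 notes; the statements start on C4, F4, Bb4, moving up a 4th each time.
Extending up a 4th: Eb5 → Ab5.
So cell 5 is Ab5 F5 G5 E5 G5 B5.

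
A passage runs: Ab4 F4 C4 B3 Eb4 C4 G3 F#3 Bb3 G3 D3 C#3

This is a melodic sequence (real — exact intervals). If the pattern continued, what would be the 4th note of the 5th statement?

D#2

The unit is 4 notes. Position-4 pitches of the 3 shown cells: B3, F#3, C#3.
Each moves down a 4th. Continuing: G#2 → D#2.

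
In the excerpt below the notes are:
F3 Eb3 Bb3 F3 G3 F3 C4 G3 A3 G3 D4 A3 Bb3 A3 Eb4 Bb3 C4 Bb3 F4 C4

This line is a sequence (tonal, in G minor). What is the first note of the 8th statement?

F4

Unit = 4 notes; the statements start on F3, G3, A3, Bb3, C4, moving up a 2nd each time.
Extending the heads up a 2nd: D4 → Eb4 → F4.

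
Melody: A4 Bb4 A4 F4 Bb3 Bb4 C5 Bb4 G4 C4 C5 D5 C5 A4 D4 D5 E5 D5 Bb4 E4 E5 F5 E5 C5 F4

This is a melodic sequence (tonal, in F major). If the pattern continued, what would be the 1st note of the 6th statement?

F5

Grouping in 5s, the 1st note of each cell is A4, Bb4, C5, D5, E5.
Each moves up a 2nd; the next is F5.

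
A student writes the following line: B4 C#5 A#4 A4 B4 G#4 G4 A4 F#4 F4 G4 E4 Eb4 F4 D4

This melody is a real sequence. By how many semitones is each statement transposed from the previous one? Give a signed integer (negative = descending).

The 3-note cells begin on B4, A4, G4, F4, Eb4 — each down a 2nd from the last.
B4→A4 is 69 − 71 = -2 semitones.

-2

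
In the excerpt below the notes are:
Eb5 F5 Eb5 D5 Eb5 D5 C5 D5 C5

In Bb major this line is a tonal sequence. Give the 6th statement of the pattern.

Unit = 3 notes; the statements start on Eb5, D5, C5, moving down a 2nd each time.
Extending down a 2nd: Bb4 → A4 → G4.
So cell 6 is G4 A4 G4.

G4 A4 G4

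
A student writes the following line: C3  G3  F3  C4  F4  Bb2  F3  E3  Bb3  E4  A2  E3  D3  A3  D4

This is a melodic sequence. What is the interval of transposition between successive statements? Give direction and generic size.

Taking 5-note groups, the heads are C3, Bb2, A2: the pattern moves down a 2nd.
From C3 to Bb2: down a 2nd.

down a 2nd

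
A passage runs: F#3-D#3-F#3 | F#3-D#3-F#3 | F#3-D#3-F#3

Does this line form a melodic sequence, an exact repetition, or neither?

repetition

Each 3-note cell is identical (F#3 D#3 F#3), restated at the same pitch.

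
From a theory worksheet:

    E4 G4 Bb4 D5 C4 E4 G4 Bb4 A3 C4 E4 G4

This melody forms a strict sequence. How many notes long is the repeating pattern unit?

12 notes total. Splitting into 3 groups of 4:
E4 G4 Bb4 D5 | C4 E4 G4 Bb4 | A3 C4 E4 G4
Each cell is the previous one down a 3rd — so the unit is 4 notes.

4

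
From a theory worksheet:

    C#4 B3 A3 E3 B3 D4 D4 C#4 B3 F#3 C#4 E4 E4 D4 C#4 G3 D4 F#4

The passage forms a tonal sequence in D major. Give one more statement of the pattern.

F#4 E4 D4 A3 E4 G4

The 6-note cells begin on C#4, D4, E4 — each up a 2nd from the last.
From F#4 the diatonic shape gives F#4 E4 D4 A3 E4 G4.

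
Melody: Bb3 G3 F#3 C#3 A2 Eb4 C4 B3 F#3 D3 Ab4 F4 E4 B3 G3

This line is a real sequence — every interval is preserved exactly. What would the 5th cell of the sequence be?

With a 5-note motive the entries are Bb3, Eb4, Ab4, each up a 4th from the previous.
Carrying on: Db5 → Gb5.
So cell 5 is Gb5 Eb5 D5 A4 F4.

Gb5 Eb5 D5 A4 F4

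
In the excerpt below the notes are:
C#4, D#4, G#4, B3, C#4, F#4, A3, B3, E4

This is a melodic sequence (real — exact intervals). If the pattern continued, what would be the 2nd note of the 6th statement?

Grouping in 3s, the 2nd note of each cell is D#4, C#4, B3.
Carrying that down a 2nd forward: A3 → G3 → F3.

F3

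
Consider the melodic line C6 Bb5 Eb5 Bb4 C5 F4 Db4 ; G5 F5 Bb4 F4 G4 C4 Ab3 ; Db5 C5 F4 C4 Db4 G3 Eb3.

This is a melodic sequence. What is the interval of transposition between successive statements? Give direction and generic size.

down a 4th

The 7-note cells begin on C6, G5, Db5 — each down a 4th from the last.
C6 to G5 is down a 4th.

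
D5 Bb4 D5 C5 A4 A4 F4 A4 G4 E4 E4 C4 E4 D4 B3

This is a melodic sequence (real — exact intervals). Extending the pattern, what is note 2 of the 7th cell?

With 5-note cells, note 2 of each statement runs Bb4, F4, C4.
Extending down a 4th: G3 → D3 → A2 → E2.

E2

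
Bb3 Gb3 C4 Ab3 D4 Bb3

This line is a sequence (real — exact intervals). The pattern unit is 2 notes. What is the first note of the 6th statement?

G#4

Taking 2-note groups, the heads are Bb3, C4, D4: the pattern moves up a 2nd.
Extending the heads up a 2nd: E4 → F#4 → G#4.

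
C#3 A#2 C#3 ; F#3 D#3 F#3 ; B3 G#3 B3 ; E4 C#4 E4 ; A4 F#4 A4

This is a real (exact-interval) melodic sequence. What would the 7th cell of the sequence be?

G5 E5 G5

The 3-note cells begin on C#3, F#3, B3, E4, A4 — each up a 4th from the last.
Extending up a 4th: D5 → G5.
So cell 7 is G5 E5 G5.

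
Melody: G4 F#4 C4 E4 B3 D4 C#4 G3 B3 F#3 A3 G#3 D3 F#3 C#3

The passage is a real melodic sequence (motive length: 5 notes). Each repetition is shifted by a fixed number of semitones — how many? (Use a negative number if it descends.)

With a 5-note motive the entries are G4, D4, A3, each down a 4th from the previous.
Counting half-steps from G4 to D4: -5.

-5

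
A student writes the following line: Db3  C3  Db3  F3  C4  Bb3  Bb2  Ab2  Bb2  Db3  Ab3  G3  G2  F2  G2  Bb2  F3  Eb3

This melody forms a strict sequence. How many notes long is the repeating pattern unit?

18 notes total. Splitting into 3 groups of 6:
Db3 C3 Db3 F3 C4 Bb3 | Bb2 Ab2 Bb2 Db3 Ab3 G3 | G2 F2 G2 Bb2 F3 Eb3
Each cell is the previous one down a 3rd — so the unit is 6 notes.

6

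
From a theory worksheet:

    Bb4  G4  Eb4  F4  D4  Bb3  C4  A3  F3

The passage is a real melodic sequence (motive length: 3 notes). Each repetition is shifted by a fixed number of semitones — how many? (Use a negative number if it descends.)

-5

With a 3-note motive the entries are Bb4, F4, C4, each down a 4th from the previous.
Bb4 to F4 spans -5 semitones.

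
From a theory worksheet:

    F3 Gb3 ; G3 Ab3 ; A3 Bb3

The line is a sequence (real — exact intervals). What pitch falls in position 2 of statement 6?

E4

The unit is 2 notes. Position-2 pitches of the 3 shown cells: Gb3, Ab3, Bb3.
Each moves up a 2nd. Continuing: C4 → D4 → E4.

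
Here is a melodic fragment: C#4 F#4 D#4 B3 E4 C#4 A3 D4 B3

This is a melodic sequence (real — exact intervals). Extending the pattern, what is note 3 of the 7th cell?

With 3-note cells, note 3 of each statement runs D#4, C#4, B3.
Each moves down a 2nd. Continuing: A3 → G3 → F3 → Eb3.

Eb3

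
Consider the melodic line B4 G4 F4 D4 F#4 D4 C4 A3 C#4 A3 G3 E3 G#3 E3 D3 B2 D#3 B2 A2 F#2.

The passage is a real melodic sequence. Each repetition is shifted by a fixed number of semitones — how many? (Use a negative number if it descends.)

Taking 4-note groups, the heads are B4, F#4, C#4, G#3, D#3: the pattern moves down a 4th.
B4 to F#4 spans -5 semitones.

-5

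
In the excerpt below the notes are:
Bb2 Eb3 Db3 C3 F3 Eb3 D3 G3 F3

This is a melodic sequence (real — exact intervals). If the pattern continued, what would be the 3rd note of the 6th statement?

B3

Grouping in 3s, the 3rd note of each cell is Db3, Eb3, F3.
Each moves up a 2nd. Continuing: G3 → A3 → B3.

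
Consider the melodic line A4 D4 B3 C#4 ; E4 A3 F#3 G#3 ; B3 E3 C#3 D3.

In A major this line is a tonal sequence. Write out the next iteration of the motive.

Taking 4-note groups, the heads are A4, E4, B3: the pattern moves down a 4th.
Statement 4 starts on F#3 and keeps the same diatonic contour: F#3 B2 G#2 A2.

F#3 B2 G#2 A2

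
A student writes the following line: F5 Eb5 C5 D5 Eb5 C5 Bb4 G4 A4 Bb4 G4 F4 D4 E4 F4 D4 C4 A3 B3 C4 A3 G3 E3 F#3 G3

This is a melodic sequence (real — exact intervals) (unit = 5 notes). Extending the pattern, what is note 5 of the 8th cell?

Grouping in 5s, the 5th note of each cell is Eb5, Bb4, F4, C4, G3.
Each moves down a 4th. Continuing: D3 → A2 → E2.

E2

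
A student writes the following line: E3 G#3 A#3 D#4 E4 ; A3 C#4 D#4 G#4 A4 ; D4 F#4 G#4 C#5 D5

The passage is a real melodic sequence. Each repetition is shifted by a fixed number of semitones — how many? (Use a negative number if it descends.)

5

Unit = 5 notes; the statements start on E3, A3, D4, moving up a 4th each time.
E3 to A3 spans +5 semitones.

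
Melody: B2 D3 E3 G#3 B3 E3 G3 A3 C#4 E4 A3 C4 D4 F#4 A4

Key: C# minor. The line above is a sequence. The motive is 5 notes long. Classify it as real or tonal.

real

Each cell has the same semitone pattern (3, 2, 4, 3) — intervals are preserved exactly.
And D3 lies outside C# minor, so the sequence is real rather than tonal.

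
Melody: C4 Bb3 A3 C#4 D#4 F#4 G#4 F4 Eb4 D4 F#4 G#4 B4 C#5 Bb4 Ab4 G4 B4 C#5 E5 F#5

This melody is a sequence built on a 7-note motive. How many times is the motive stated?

21 notes in groups of 7 gives 21/7 = 3 statements.
Starts: C4, F4, Bb4 — each up a 4th.

3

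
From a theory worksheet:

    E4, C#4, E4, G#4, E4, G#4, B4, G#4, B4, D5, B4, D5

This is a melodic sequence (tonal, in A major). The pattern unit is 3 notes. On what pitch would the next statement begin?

With a 3-note motive the entries are E4, G#4, B4, D5, each up a 3rd from the previous.
One more step up a 3rd gives F#5.

F#5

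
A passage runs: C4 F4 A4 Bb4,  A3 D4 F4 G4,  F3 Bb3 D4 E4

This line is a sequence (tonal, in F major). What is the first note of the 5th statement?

With a 4-note motive the entries are C4, A3, F3, each down a 3rd from the previous.
Extending the heads down a 3rd: D3 → Bb2.

Bb2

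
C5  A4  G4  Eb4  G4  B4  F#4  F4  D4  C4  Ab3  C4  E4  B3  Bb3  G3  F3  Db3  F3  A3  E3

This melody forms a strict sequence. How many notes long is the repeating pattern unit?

Try groups of 7 (3 cells in 21 notes):
C5 A4 G4 Eb4 G4 B4 F#4 | F4 D4 C4 Ab3 C4 E4 B3 | Bb3 G3 F3 Db3 F3 A3 E3
Each cell is the previous one down a 5th — so the unit is 7 notes.

7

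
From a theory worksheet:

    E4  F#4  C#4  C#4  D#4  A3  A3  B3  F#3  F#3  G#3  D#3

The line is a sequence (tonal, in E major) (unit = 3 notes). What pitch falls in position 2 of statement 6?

Grouping in 3s, the 2nd note of each cell is F#4, D#4, B3, G#3.
Carrying that down a 3rd forward: E3 → C#3.

C#3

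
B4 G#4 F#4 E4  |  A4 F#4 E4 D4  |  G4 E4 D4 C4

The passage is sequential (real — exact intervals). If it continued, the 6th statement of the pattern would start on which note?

Unit = 4 notes; the statements start on B4, A4, G4, moving down a 2nd each time.
Continuing: F4 → Eb4 → Db4. Statement 6 starts on Db4.

Db4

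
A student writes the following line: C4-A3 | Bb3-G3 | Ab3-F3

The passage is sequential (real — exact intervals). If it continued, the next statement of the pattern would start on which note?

Unit = 2 notes; the statements start on C4, Bb3, Ab3, moving down a 2nd each time.
The next head, down a 2nd from Ab3, is Gb3.

Gb3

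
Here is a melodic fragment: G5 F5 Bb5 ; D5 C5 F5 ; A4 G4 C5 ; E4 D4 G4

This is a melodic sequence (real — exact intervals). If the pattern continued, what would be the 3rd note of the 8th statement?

B2

With 3-note cells, note 3 of each statement runs Bb5, F5, C5, G4.
Extending down a 4th: D4 → A3 → E3 → B2.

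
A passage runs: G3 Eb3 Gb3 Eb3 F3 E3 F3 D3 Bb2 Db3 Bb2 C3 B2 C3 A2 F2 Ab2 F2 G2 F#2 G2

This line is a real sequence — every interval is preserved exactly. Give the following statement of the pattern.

Taking 7-note groups, the heads are G3, D3, A2: the pattern moves down a 4th.
Statement 4 starts on E2 and keeps the same exact contour: E2 C2 Eb2 C2 D2 C#2 D2.

E2 C2 Eb2 C2 D2 C#2 D2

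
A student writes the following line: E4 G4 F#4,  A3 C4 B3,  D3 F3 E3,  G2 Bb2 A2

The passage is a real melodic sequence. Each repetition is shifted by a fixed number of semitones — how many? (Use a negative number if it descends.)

-7

Unit = 3 notes; the statements start on E4, A3, D3, G2, moving down a 5th each time.
E4 to A3 spans -7 semitones.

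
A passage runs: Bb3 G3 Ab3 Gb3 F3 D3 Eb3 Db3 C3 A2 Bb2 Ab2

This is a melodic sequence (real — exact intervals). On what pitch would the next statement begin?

G2

The 4-note cells begin on Bb3, F3, C3 — each down a 4th from the last.
One more step down a 4th gives G2.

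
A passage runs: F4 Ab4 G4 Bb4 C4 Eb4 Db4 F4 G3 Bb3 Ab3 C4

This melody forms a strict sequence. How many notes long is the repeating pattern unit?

Try groups of 4 (3 cells in 12 notes):
F4 Ab4 G4 Bb4 | C4 Eb4 Db4 F4 | G3 Bb3 Ab3 C4
That's a consistent down a 4th shift per cell, and no other grouping gives one.

4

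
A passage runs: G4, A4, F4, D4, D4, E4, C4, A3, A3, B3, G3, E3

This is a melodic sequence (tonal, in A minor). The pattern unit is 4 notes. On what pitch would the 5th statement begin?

B2

Unit = 4 notes; the statements start on G4, D4, A3, moving down a 4th each time.
Extending the heads down a 4th: E3 → B2.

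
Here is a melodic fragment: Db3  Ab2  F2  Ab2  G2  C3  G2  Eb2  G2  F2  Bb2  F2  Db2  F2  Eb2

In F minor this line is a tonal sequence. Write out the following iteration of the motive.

Taking 5-note groups, the heads are Db3, C3, Bb2: the pattern moves down a 2nd.
Statement 4 starts on Ab2 and keeps the same diatonic contour: Ab2 Eb2 C2 Eb2 Db2.

Ab2 Eb2 C2 Eb2 Db2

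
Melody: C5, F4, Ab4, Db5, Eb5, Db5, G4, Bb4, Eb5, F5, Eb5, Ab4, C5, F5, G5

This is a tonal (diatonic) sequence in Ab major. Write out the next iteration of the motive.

F5 Bb4 Db5 G5 Ab5

Taking 5-note groups, the heads are C5, Db5, Eb5: the pattern moves up a 2nd.
So cell 4 is F5 Bb4 Db5 G5 Ab5.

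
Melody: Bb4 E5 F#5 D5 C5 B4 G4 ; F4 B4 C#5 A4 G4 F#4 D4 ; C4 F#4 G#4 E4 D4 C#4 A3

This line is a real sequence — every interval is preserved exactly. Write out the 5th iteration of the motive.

The 7-note cells begin on Bb4, F4, C4 — each down a 4th from the last.
Continuing the starts: G3 → D3.
Statement 5 starts on D3 and keeps the same exact contour: D3 G#3 A#3 F#3 E3 D#3 B2.

D3 G#3 A#3 F#3 E3 D#3 B2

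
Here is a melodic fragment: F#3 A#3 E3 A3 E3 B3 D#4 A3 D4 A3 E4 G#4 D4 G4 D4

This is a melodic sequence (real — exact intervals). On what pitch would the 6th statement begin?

G5

Unit = 5 notes; the statements start on F#3, B3, E4, moving up a 4th each time.
Continuing: A4 → D5 → G5. Statement 6 starts on G5.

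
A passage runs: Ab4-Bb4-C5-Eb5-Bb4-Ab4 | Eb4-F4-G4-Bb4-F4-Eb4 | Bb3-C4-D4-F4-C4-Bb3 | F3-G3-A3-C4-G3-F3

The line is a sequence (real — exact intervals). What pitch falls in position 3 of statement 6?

The unit is 6 notes. Position-3 pitches of the 4 shown cells: C5, G4, D4, A3.
Each moves down a 4th. Continuing: E3 → B2.

B2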